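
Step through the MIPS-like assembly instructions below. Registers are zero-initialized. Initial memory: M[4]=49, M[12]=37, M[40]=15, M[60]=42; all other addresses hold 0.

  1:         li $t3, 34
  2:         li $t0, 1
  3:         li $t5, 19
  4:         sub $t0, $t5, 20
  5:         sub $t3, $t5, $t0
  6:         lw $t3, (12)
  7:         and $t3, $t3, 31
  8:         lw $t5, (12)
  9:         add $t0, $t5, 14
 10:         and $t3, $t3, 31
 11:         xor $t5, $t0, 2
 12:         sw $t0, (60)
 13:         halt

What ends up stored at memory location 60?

after li $t3, 34: $t3=34
after li $t0, 1: $t0=1
after li $t5, 19: $t5=19
after sub $t0, $t5, 20: $t0=19-20=-1
after sub $t3, $t5, $t0: $t3=19-(-1)=20
after lw $t3, (12): $t3=M[12]=37
after and $t3, $t3, 31: $t3=37&31=5
after lw $t5, (12): $t5=M[12]=37
after add $t0, $t5, 14: $t0=37+14=51
after and $t3, $t3, 31: $t3=5&31=5
after xor $t5, $t0, 2: $t5=51^2=49
sw $t0, (60) → M[60]=51
halt.

51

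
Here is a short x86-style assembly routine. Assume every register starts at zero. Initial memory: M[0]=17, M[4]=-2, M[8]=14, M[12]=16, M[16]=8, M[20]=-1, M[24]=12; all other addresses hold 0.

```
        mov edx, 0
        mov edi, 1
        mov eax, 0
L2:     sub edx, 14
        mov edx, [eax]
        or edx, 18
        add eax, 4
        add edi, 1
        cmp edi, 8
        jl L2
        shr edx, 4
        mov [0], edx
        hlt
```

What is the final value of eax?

mov edx, 0 → edx=0
mov edi, 1 → edi=1
mov eax, 0 → eax=0
sub edx, 14 → edx=0-14=-14
mov edx, [eax] → edx=M[0]=17
or edx, 18 → edx=17|18=19
add eax, 4 → eax=0+4=4
add edi, 1 → edi=1+1=2
cmp edi, 8  (cmp 2,8)
jl L2: taken
sub edx, 14 → edx=19-14=5
mov edx, [eax] → edx=M[4]=-2
or edx, 18 → edx=(-2)|18=-2
add eax, 4 → eax=4+4=8
add edi, 1 → edi=2+1=3
cmp edi, 8  (cmp 3,8)
jl L2: taken
sub edx, 14 → edx=(-2)-14=-16
mov edx, [eax] → edx=M[8]=14
or edx, 18 → edx=14|18=30
add eax, 4 → eax=8+4=12
add edi, 1 → edi=3+1=4
cmp edi, 8  (cmp 4,8)
jl L2: taken
sub edx, 14 → edx=30-14=16
mov edx, [eax] → edx=M[12]=16
or edx, 18 → edx=16|18=18
add eax, 4 → eax=12+4=16
add edi, 1 → edi=4+1=5
cmp edi, 8  (cmp 5,8)
jl L2: taken
sub edx, 14 → edx=18-14=4
mov edx, [eax] → edx=M[16]=8
or edx, 18 → edx=8|18=26
add eax, 4 → eax=16+4=20
add edi, 1 → edi=5+1=6
cmp edi, 8  (cmp 6,8)
jl L2: taken
sub edx, 14 → edx=26-14=12
mov edx, [eax] → edx=M[20]=-1
or edx, 18 → edx=(-1)|18=-1
add eax, 4 → eax=20+4=24
add edi, 1 → edi=6+1=7
cmp edi, 8  (cmp 7,8)
jl L2: taken
sub edx, 14 → edx=(-1)-14=-15
mov edx, [eax] → edx=M[24]=12
or edx, 18 → edx=12|18=30
add eax, 4 → eax=24+4=28
add edi, 1 → edi=7+1=8
cmp edi, 8  (cmp 8,8)
jl L2: not taken
shr edx, 4 → edx=30>>4=1
mov [0], edx → M[0]=1
halt.

28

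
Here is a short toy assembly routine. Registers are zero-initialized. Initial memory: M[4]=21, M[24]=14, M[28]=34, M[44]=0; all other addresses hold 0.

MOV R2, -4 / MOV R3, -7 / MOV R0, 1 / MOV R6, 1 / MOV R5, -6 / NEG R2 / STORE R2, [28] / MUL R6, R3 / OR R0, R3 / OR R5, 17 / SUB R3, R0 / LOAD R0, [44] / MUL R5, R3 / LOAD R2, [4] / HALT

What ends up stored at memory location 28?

4

after MOV R2, -4: R2=-4
after MOV R3, -7: R3=-7
after MOV R0, 1: R0=1
after MOV R6, 1: R6=1
after MOV R5, -6: R5=-6
after NEG R2: R2=-(-4)=4
STORE R2, [28] → M[28]=4
after MUL R6, R3: R6=1*(-7)=-7
after OR R0, R3: R0=1|(-7)=-7
after OR R5, 17: R5=(-6)|17=-5
after SUB R3, R0: R3=(-7)-(-7)=0
after LOAD R0, [44]: R0=M[44]=0
after MUL R5, R3: R5=(-5)*0=0
after LOAD R2, [4]: R2=M[4]=21
halt.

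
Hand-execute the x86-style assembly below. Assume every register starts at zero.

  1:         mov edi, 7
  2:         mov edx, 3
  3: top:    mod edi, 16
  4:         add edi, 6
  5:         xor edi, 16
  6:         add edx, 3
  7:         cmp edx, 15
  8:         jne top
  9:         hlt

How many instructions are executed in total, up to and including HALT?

27

mov edi, 7 → edi=7
mov edx, 3 → edx=3
mod edi, 16 → edi=7%16=7
add edi, 6 → edi=7+6=13
xor edi, 16 → edi=13^16=29
add edx, 3 → edx=3+3=6
cmp edx, 15  (cmp 6,15)
jne top: taken
mod edi, 16 → edi=29%16=13
add edi, 6 → edi=13+6=19
xor edi, 16 → edi=19^16=3
add edx, 3 → edx=6+3=9
cmp edx, 15  (cmp 9,15)
jne top: taken
mod edi, 16 → edi=3%16=3
add edi, 6 → edi=3+6=9
xor edi, 16 → edi=9^16=25
add edx, 3 → edx=9+3=12
cmp edx, 15  (cmp 12,15)
jne top: taken
mod edi, 16 → edi=25%16=9
add edi, 6 → edi=9+6=15
xor edi, 16 → edi=15^16=31
add edx, 3 → edx=12+3=15
cmp edx, 15  (cmp 15,15)
jne top: not taken
halt.
Total executed instructions: 27.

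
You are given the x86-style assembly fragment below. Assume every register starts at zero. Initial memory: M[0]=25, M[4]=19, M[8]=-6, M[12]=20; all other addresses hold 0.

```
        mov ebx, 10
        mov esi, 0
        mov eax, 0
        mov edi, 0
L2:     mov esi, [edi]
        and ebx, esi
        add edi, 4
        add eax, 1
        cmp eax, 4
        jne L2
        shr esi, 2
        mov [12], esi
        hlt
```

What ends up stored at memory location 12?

5

after mov ebx, 10: ebx=10
after mov esi, 0: esi=0
after mov eax, 0: eax=0
after mov edi, 0: edi=0
after mov esi, [edi]: esi=M[0]=25
after and ebx, esi: ebx=10&25=8
after add edi, 4: edi=0+4=4
after add eax, 1: eax=0+1=1
cmp eax, 4  (cmp 1,4)
jne L2: taken
after mov esi, [edi]: esi=M[4]=19
after and ebx, esi: ebx=8&19=0
after add edi, 4: edi=4+4=8
after add eax, 1: eax=1+1=2
cmp eax, 4  (cmp 2,4)
jne L2: taken
after mov esi, [edi]: esi=M[8]=-6
after and ebx, esi: ebx=0&(-6)=0
after add edi, 4: edi=8+4=12
after add eax, 1: eax=2+1=3
cmp eax, 4  (cmp 3,4)
jne L2: taken
after mov esi, [edi]: esi=M[12]=20
after and ebx, esi: ebx=0&20=0
after add edi, 4: edi=12+4=16
after add eax, 1: eax=3+1=4
cmp eax, 4  (cmp 4,4)
jne L2: not taken
after shr esi, 2: esi=20>>2=5
mov [12], esi → M[12]=5
halt.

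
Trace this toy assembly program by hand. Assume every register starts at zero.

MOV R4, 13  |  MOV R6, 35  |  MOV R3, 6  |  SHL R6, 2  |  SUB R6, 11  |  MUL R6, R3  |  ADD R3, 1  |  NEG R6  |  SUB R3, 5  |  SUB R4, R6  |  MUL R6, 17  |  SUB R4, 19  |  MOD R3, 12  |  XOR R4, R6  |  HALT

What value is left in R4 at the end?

MOV R4, 13 → R4=13
MOV R6, 35 → R6=35
MOV R3, 6 → R3=6
SHL R6, 2 → R6=35<<2=140
SUB R6, 11 → R6=140-11=129
MUL R6, R3 → R6=129*6=774
ADD R3, 1 → R3=6+1=7
NEG R6 → R6=-(774)=-774
SUB R3, 5 → R3=7-5=2
SUB R4, R6 → R4=13-(-774)=787
MUL R6, 17 → R6=(-774)*17=-13158
SUB R4, 19 → R4=787-19=768
MOD R3, 12 → R3=2%12=2
XOR R4, R6 → R4=768^(-13158)=-12390
halt.

-12390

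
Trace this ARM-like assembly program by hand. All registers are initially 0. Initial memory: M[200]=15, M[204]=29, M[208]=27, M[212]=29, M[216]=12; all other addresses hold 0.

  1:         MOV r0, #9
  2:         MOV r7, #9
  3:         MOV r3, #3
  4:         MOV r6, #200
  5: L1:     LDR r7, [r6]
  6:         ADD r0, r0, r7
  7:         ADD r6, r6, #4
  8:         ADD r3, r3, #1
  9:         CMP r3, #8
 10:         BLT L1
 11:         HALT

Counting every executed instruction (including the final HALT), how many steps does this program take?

35

MOV r0, #9 → r0=9
MOV r7, #9 → r7=9
MOV r3, #3 → r3=3
MOV r6, #200 → r6=200
LDR r7, [r6] → r7=M[200]=15
ADD r0, r0, r7 → r0=9+15=24
ADD r6, r6, #4 → r6=200+4=204
ADD r3, r3, #1 → r3=3+1=4
CMP r3, #8  (cmp 4,8)
BLT L1: taken
LDR r7, [r6] → r7=M[204]=29
ADD r0, r0, r7 → r0=24+29=53
ADD r6, r6, #4 → r6=204+4=208
ADD r3, r3, #1 → r3=4+1=5
CMP r3, #8  (cmp 5,8)
BLT L1: taken
LDR r7, [r6] → r7=M[208]=27
ADD r0, r0, r7 → r0=53+27=80
ADD r6, r6, #4 → r6=208+4=212
ADD r3, r3, #1 → r3=5+1=6
CMP r3, #8  (cmp 6,8)
BLT L1: taken
LDR r7, [r6] → r7=M[212]=29
ADD r0, r0, r7 → r0=80+29=109
ADD r6, r6, #4 → r6=212+4=216
ADD r3, r3, #1 → r3=6+1=7
CMP r3, #8  (cmp 7,8)
BLT L1: taken
LDR r7, [r6] → r7=M[216]=12
ADD r0, r0, r7 → r0=109+12=121
ADD r6, r6, #4 → r6=216+4=220
ADD r3, r3, #1 → r3=7+1=8
CMP r3, #8  (cmp 8,8)
BLT L1: not taken
halt.
Total executed instructions: 35.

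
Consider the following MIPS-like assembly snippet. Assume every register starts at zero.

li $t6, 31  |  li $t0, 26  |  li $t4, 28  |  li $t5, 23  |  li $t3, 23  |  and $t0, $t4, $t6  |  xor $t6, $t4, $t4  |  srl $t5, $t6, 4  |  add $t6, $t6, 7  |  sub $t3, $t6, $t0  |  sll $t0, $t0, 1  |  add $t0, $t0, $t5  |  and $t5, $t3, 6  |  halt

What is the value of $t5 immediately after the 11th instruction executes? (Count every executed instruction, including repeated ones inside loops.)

0

li $t6, 31 → $t6=31
li $t0, 26 → $t0=26
li $t4, 28 → $t4=28
li $t5, 23 → $t5=23
li $t3, 23 → $t3=23
and $t0, $t4, $t6 → $t0=28&31=28
xor $t6, $t4, $t4 → $t6=28^28=0
srl $t5, $t6, 4 → $t5=0>>4=0
add $t6, $t6, 7 → $t6=0+7=7
sub $t3, $t6, $t0 → $t3=7-28=-21
sll $t0, $t0, 1 → $t0=28<<1=56
After step 11: $t5 = 0.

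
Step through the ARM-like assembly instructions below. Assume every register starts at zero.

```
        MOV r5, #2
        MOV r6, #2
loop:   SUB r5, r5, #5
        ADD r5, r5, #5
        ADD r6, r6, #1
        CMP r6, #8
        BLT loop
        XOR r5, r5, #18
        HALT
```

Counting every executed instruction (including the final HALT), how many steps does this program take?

MOV r5, #2 → r5=2
MOV r6, #2 → r6=2
SUB r5, r5, #5 → r5=2-5=-3
ADD r5, r5, #5 → r5=(-3)+5=2
ADD r6, r6, #1 → r6=2+1=3
CMP r6, #8  (cmp 3,8)
BLT loop: taken
SUB r5, r5, #5 → r5=2-5=-3
ADD r5, r5, #5 → r5=(-3)+5=2
ADD r6, r6, #1 → r6=3+1=4
CMP r6, #8  (cmp 4,8)
BLT loop: taken
SUB r5, r5, #5 → r5=2-5=-3
ADD r5, r5, #5 → r5=(-3)+5=2
ADD r6, r6, #1 → r6=4+1=5
CMP r6, #8  (cmp 5,8)
BLT loop: taken
SUB r5, r5, #5 → r5=2-5=-3
ADD r5, r5, #5 → r5=(-3)+5=2
ADD r6, r6, #1 → r6=5+1=6
CMP r6, #8  (cmp 6,8)
BLT loop: taken
SUB r5, r5, #5 → r5=2-5=-3
ADD r5, r5, #5 → r5=(-3)+5=2
ADD r6, r6, #1 → r6=6+1=7
CMP r6, #8  (cmp 7,8)
BLT loop: taken
SUB r5, r5, #5 → r5=2-5=-3
ADD r5, r5, #5 → r5=(-3)+5=2
ADD r6, r6, #1 → r6=7+1=8
CMP r6, #8  (cmp 8,8)
BLT loop: not taken
XOR r5, r5, #18 → r5=2^18=16
halt.
Total executed instructions: 34.

34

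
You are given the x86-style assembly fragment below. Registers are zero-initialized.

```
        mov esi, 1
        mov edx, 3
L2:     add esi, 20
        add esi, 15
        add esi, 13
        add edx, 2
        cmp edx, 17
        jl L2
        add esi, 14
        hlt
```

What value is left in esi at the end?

after mov esi, 1: esi=1
after mov edx, 3: edx=3
after add esi, 20: esi=1+20=21
after add esi, 15: esi=21+15=36
after add esi, 13: esi=36+13=49
after add edx, 2: edx=3+2=5
cmp edx, 17  (cmp 5,17)
jl L2: taken
after add esi, 20: esi=49+20=69
after add esi, 15: esi=69+15=84
after add esi, 13: esi=84+13=97
after add edx, 2: edx=5+2=7
cmp edx, 17  (cmp 7,17)
jl L2: taken
after add esi, 20: esi=97+20=117
after add esi, 15: esi=117+15=132
after add esi, 13: esi=132+13=145
after add edx, 2: edx=7+2=9
cmp edx, 17  (cmp 9,17)
jl L2: taken
after add esi, 20: esi=145+20=165
after add esi, 15: esi=165+15=180
after add esi, 13: esi=180+13=193
after add edx, 2: edx=9+2=11
cmp edx, 17  (cmp 11,17)
jl L2: taken
after add esi, 20: esi=193+20=213
after add esi, 15: esi=213+15=228
after add esi, 13: esi=228+13=241
after add edx, 2: edx=11+2=13
cmp edx, 17  (cmp 13,17)
jl L2: taken
after add esi, 20: esi=241+20=261
after add esi, 15: esi=261+15=276
after add esi, 13: esi=276+13=289
after add edx, 2: edx=13+2=15
cmp edx, 17  (cmp 15,17)
jl L2: taken
after add esi, 20: esi=289+20=309
after add esi, 15: esi=309+15=324
after add esi, 13: esi=324+13=337
after add edx, 2: edx=15+2=17
cmp edx, 17  (cmp 17,17)
jl L2: not taken
after add esi, 14: esi=337+14=351
halt.

351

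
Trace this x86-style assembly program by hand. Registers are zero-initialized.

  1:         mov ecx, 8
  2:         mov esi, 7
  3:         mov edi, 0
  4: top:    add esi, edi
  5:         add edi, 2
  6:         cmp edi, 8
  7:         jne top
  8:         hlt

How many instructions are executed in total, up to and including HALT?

20

ecx=8
esi=7
edi=0
esi=7+0=7
edi=0+2=2
cmp edi, 8  (cmp 2,8)
jne top: taken
esi=7+2=9
edi=2+2=4
cmp edi, 8  (cmp 4,8)
jne top: taken
esi=9+4=13
edi=4+2=6
cmp edi, 8  (cmp 6,8)
jne top: taken
esi=13+6=19
edi=6+2=8
cmp edi, 8  (cmp 8,8)
jne top: not taken
halt.
Total executed instructions: 20.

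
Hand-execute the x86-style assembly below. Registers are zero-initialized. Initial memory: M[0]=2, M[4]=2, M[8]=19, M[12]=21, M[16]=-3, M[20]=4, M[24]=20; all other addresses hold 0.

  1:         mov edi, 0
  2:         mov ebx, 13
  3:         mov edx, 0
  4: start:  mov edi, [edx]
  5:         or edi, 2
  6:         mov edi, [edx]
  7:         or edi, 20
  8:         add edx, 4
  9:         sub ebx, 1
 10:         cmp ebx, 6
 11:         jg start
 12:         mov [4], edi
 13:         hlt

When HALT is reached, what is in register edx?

after mov edi, 0: edi=0
after mov ebx, 13: ebx=13
after mov edx, 0: edx=0
after mov edi, [edx]: edi=M[0]=2
after or edi, 2: edi=2|2=2
after mov edi, [edx]: edi=M[0]=2
after or edi, 20: edi=2|20=22
after add edx, 4: edx=0+4=4
after sub ebx, 1: ebx=13-1=12
cmp ebx, 6  (cmp 12,6)
jg start: taken
after mov edi, [edx]: edi=M[4]=2
after or edi, 2: edi=2|2=2
after mov edi, [edx]: edi=M[4]=2
after or edi, 20: edi=2|20=22
after add edx, 4: edx=4+4=8
after sub ebx, 1: ebx=12-1=11
cmp ebx, 6  (cmp 11,6)
jg start: taken
after mov edi, [edx]: edi=M[8]=19
after or edi, 2: edi=19|2=19
after mov edi, [edx]: edi=M[8]=19
after or edi, 20: edi=19|20=23
after add edx, 4: edx=8+4=12
after sub ebx, 1: ebx=11-1=10
cmp ebx, 6  (cmp 10,6)
jg start: taken
after mov edi, [edx]: edi=M[12]=21
after or edi, 2: edi=21|2=23
after mov edi, [edx]: edi=M[12]=21
after or edi, 20: edi=21|20=21
after add edx, 4: edx=12+4=16
after sub ebx, 1: ebx=10-1=9
cmp ebx, 6  (cmp 9,6)
jg start: taken
after mov edi, [edx]: edi=M[16]=-3
after or edi, 2: edi=(-3)|2=-1
after mov edi, [edx]: edi=M[16]=-3
after or edi, 20: edi=(-3)|20=-3
after add edx, 4: edx=16+4=20
after sub ebx, 1: ebx=9-1=8
cmp ebx, 6  (cmp 8,6)
jg start: taken
after mov edi, [edx]: edi=M[20]=4
after or edi, 2: edi=4|2=6
after mov edi, [edx]: edi=M[20]=4
after or edi, 20: edi=4|20=20
after add edx, 4: edx=20+4=24
after sub ebx, 1: ebx=8-1=7
cmp ebx, 6  (cmp 7,6)
jg start: taken
after mov edi, [edx]: edi=M[24]=20
after or edi, 2: edi=20|2=22
after mov edi, [edx]: edi=M[24]=20
after or edi, 20: edi=20|20=20
after add edx, 4: edx=24+4=28
after sub ebx, 1: ebx=7-1=6
cmp ebx, 6  (cmp 6,6)
jg start: not taken
mov [4], edi → M[4]=20
halt.

28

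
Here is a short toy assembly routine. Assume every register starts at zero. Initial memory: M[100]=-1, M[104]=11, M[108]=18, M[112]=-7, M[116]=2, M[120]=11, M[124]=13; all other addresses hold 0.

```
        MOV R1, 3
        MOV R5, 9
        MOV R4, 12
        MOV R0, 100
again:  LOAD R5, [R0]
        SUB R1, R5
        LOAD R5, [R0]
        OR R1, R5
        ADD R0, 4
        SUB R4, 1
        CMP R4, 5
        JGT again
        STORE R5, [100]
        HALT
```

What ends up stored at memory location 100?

13

R1=3
R5=9
R4=12
R0=100
R5=M[100]=-1
R1=3-(-1)=4
R5=M[100]=-1
R1=4|(-1)=-1
R0=100+4=104
R4=12-1=11
CMP R4, 5  (cmp 11,5)
JGT again: taken
R5=M[104]=11
R1=(-1)-11=-12
R5=M[104]=11
R1=(-12)|11=-1
R0=104+4=108
R4=11-1=10
CMP R4, 5  (cmp 10,5)
JGT again: taken
R5=M[108]=18
R1=(-1)-18=-19
R5=M[108]=18
R1=(-19)|18=-1
R0=108+4=112
R4=10-1=9
CMP R4, 5  (cmp 9,5)
JGT again: taken
R5=M[112]=-7
R1=(-1)-(-7)=6
R5=M[112]=-7
R1=6|(-7)=-1
R0=112+4=116
R4=9-1=8
CMP R4, 5  (cmp 8,5)
JGT again: taken
R5=M[116]=2
R1=(-1)-2=-3
R5=M[116]=2
R1=(-3)|2=-1
R0=116+4=120
R4=8-1=7
CMP R4, 5  (cmp 7,5)
JGT again: taken
R5=M[120]=11
R1=(-1)-11=-12
R5=M[120]=11
R1=(-12)|11=-1
R0=120+4=124
R4=7-1=6
CMP R4, 5  (cmp 6,5)
JGT again: taken
R5=M[124]=13
R1=(-1)-13=-14
R5=M[124]=13
R1=(-14)|13=-1
R0=124+4=128
R4=6-1=5
CMP R4, 5  (cmp 5,5)
JGT again: not taken
STORE R5, [100] → M[100]=13
halt.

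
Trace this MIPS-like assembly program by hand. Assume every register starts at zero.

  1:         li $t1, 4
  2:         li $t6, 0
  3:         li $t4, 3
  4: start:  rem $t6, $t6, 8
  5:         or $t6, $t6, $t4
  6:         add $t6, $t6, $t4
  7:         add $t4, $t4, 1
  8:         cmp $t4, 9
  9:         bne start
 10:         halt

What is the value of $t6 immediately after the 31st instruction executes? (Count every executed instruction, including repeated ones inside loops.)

14

$t1=4
$t6=0
$t4=3
$t6=0%8=0
$t6=0|3=3
$t6=3+3=6
$t4=3+1=4
cmp $t4, 9  (cmp 4,9)
bne start: taken
$t6=6%8=6
$t6=6|4=6
$t6=6+4=10
$t4=4+1=5
cmp $t4, 9  (cmp 5,9)
bne start: taken
$t6=10%8=2
$t6=2|5=7
$t6=7+5=12
$t4=5+1=6
cmp $t4, 9  (cmp 6,9)
bne start: taken
$t6=12%8=4
$t6=4|6=6
$t6=6+6=12
$t4=6+1=7
cmp $t4, 9  (cmp 7,9)
bne start: taken
$t6=12%8=4
$t6=4|7=7
$t6=7+7=14
$t4=7+1=8
After step 31: $t6 = 14.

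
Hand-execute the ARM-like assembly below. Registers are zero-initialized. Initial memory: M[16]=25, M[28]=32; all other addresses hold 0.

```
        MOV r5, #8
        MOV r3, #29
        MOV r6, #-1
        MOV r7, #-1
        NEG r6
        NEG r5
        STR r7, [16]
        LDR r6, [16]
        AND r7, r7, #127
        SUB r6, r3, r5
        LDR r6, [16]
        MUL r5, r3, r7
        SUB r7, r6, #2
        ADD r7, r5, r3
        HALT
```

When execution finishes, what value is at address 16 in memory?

MOV r5, #8 → r5=8
MOV r3, #29 → r3=29
MOV r6, #-1 → r6=-1
MOV r7, #-1 → r7=-1
NEG r6 → r6=-(-1)=1
NEG r5 → r5=-(8)=-8
STR r7, [16] → M[16]=-1
LDR r6, [16] → r6=M[16]=-1
AND r7, r7, #127 → r7=(-1)&127=127
SUB r6, r3, r5 → r6=29-(-8)=37
LDR r6, [16] → r6=M[16]=-1
MUL r5, r3, r7 → r5=29*127=3683
SUB r7, r6, #2 → r7=(-1)-2=-3
ADD r7, r5, r3 → r7=3683+29=3712
halt.

-1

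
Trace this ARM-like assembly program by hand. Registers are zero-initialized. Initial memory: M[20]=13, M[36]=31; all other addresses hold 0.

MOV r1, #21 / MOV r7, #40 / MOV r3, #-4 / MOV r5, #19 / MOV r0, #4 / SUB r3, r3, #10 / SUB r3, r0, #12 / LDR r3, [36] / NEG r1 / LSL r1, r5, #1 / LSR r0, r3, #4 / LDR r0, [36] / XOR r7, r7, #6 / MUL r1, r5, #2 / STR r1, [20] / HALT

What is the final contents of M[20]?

MOV r1, #21 → r1=21
MOV r7, #40 → r7=40
MOV r3, #-4 → r3=-4
MOV r5, #19 → r5=19
MOV r0, #4 → r0=4
SUB r3, r3, #10 → r3=(-4)-10=-14
SUB r3, r0, #12 → r3=4-12=-8
LDR r3, [36] → r3=M[36]=31
NEG r1 → r1=-(21)=-21
LSL r1, r5, #1 → r1=19<<1=38
LSR r0, r3, #4 → r0=31>>4=1
LDR r0, [36] → r0=M[36]=31
XOR r7, r7, #6 → r7=40^6=46
MUL r1, r5, #2 → r1=19*2=38
STR r1, [20] → M[20]=38
halt.

38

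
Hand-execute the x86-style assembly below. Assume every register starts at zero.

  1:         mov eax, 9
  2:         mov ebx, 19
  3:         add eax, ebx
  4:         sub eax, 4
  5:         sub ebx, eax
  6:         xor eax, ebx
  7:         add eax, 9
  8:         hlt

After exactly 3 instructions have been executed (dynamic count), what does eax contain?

28

mov eax, 9 → eax=9
mov ebx, 19 → ebx=19
add eax, ebx → eax=9+19=28
After step 3: eax = 28.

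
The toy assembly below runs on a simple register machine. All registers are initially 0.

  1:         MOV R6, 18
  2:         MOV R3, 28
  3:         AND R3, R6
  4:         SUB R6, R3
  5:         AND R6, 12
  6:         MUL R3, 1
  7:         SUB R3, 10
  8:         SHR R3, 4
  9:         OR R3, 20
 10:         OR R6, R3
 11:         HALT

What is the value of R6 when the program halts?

20

after MOV R6, 18: R6=18
after MOV R3, 28: R3=28
after AND R3, R6: R3=28&18=16
after SUB R6, R3: R6=18-16=2
after AND R6, 12: R6=2&12=0
after MUL R3, 1: R3=16*1=16
after SUB R3, 10: R3=16-10=6
after SHR R3, 4: R3=6>>4=0
after OR R3, 20: R3=0|20=20
after OR R6, R3: R6=0|20=20
halt.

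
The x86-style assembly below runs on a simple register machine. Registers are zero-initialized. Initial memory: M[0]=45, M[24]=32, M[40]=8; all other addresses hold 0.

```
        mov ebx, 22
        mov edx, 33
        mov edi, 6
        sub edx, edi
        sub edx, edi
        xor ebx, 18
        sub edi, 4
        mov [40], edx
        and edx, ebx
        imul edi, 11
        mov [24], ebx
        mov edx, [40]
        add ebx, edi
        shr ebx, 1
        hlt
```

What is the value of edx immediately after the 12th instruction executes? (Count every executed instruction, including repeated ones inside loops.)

21

after mov ebx, 22: ebx=22
after mov edx, 33: edx=33
after mov edi, 6: edi=6
after sub edx, edi: edx=33-6=27
after sub edx, edi: edx=27-6=21
after xor ebx, 18: ebx=22^18=4
after sub edi, 4: edi=6-4=2
mov [40], edx → M[40]=21
after and edx, ebx: edx=21&4=4
after imul edi, 11: edi=2*11=22
mov [24], ebx → M[24]=4
after mov edx, [40]: edx=M[40]=21
After step 12: edx = 21.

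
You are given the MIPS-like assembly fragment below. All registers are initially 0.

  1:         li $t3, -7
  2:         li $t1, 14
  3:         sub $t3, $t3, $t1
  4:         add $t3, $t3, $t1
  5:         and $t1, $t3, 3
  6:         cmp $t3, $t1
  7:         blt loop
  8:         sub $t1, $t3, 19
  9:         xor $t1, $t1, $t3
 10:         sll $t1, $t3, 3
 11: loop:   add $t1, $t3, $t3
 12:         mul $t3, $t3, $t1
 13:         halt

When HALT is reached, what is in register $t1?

$t3=-7
$t1=14
$t3=(-7)-14=-21
$t3=(-21)+14=-7
$t1=(-7)&3=1
cmp $t3, $t1  (cmp -7,1)
blt loop: taken
$t1=(-7)+(-7)=-14
$t3=(-7)*(-14)=98
halt.

-14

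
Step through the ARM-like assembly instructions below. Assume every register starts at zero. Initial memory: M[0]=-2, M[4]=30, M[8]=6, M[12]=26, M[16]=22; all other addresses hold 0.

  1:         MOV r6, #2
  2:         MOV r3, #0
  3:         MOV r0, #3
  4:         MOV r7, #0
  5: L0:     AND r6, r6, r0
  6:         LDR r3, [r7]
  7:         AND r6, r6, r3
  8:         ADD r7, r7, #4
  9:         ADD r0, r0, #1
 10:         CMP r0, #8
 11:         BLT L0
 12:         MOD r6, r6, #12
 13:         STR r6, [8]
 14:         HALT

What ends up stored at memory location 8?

MOV r6, #2 → r6=2
MOV r3, #0 → r3=0
MOV r0, #3 → r0=3
MOV r7, #0 → r7=0
AND r6, r6, r0 → r6=2&3=2
LDR r3, [r7] → r3=M[0]=-2
AND r6, r6, r3 → r6=2&(-2)=2
ADD r7, r7, #4 → r7=0+4=4
ADD r0, r0, #1 → r0=3+1=4
CMP r0, #8  (cmp 4,8)
BLT L0: taken
AND r6, r6, r0 → r6=2&4=0
LDR r3, [r7] → r3=M[4]=30
AND r6, r6, r3 → r6=0&30=0
ADD r7, r7, #4 → r7=4+4=8
ADD r0, r0, #1 → r0=4+1=5
CMP r0, #8  (cmp 5,8)
BLT L0: taken
AND r6, r6, r0 → r6=0&5=0
LDR r3, [r7] → r3=M[8]=6
AND r6, r6, r3 → r6=0&6=0
ADD r7, r7, #4 → r7=8+4=12
ADD r0, r0, #1 → r0=5+1=6
CMP r0, #8  (cmp 6,8)
BLT L0: taken
AND r6, r6, r0 → r6=0&6=0
LDR r3, [r7] → r3=M[12]=26
AND r6, r6, r3 → r6=0&26=0
ADD r7, r7, #4 → r7=12+4=16
ADD r0, r0, #1 → r0=6+1=7
CMP r0, #8  (cmp 7,8)
BLT L0: taken
AND r6, r6, r0 → r6=0&7=0
LDR r3, [r7] → r3=M[16]=22
AND r6, r6, r3 → r6=0&22=0
ADD r7, r7, #4 → r7=16+4=20
ADD r0, r0, #1 → r0=7+1=8
CMP r0, #8  (cmp 8,8)
BLT L0: not taken
MOD r6, r6, #12 → r6=0%12=0
STR r6, [8] → M[8]=0
halt.

0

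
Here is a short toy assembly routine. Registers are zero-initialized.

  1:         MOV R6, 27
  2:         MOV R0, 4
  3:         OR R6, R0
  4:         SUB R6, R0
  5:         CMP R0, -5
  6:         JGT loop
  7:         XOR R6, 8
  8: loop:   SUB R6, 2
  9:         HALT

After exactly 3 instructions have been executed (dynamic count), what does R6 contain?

after MOV R6, 27: R6=27
after MOV R0, 4: R0=4
after OR R6, R0: R6=27|4=31
After step 3: R6 = 31.

31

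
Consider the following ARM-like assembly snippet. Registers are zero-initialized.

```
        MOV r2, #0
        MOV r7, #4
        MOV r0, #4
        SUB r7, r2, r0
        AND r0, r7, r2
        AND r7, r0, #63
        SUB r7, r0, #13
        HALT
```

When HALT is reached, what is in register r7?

MOV r2, #0 → r2=0
MOV r7, #4 → r7=4
MOV r0, #4 → r0=4
SUB r7, r2, r0 → r7=0-4=-4
AND r0, r7, r2 → r0=(-4)&0=0
AND r7, r0, #63 → r7=0&63=0
SUB r7, r0, #13 → r7=0-13=-13
halt.

-13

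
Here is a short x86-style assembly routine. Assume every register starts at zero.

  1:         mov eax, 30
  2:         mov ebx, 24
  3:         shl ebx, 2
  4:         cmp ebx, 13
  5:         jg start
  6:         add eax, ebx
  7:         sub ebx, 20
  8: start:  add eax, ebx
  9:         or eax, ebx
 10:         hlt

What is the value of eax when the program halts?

eax=30
ebx=24
ebx=24<<2=96
cmp ebx, 13  (cmp 96,13)
jg start: taken
eax=30+96=126
eax=126|96=126
halt.

126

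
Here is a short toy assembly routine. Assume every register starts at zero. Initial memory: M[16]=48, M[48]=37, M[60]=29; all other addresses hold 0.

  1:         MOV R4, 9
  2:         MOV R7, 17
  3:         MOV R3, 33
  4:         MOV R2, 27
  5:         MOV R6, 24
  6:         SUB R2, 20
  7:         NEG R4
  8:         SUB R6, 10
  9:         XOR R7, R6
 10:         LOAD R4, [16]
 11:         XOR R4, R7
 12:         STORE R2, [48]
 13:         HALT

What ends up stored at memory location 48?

after MOV R4, 9: R4=9
after MOV R7, 17: R7=17
after MOV R3, 33: R3=33
after MOV R2, 27: R2=27
after MOV R6, 24: R6=24
after SUB R2, 20: R2=27-20=7
after NEG R4: R4=-(9)=-9
after SUB R6, 10: R6=24-10=14
after XOR R7, R6: R7=17^14=31
after LOAD R4, [16]: R4=M[16]=48
after XOR R4, R7: R4=48^31=47
STORE R2, [48] → M[48]=7
halt.

7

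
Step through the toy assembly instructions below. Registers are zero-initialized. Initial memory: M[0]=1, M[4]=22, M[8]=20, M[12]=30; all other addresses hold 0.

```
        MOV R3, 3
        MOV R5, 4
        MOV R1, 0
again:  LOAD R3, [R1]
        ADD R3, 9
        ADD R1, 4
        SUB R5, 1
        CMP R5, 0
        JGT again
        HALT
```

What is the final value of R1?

R3=3
R5=4
R1=0
R3=M[0]=1
R3=1+9=10
R1=0+4=4
R5=4-1=3
CMP R5, 0  (cmp 3,0)
JGT again: taken
R3=M[4]=22
R3=22+9=31
R1=4+4=8
R5=3-1=2
CMP R5, 0  (cmp 2,0)
JGT again: taken
R3=M[8]=20
R3=20+9=29
R1=8+4=12
R5=2-1=1
CMP R5, 0  (cmp 1,0)
JGT again: taken
R3=M[12]=30
R3=30+9=39
R1=12+4=16
R5=1-1=0
CMP R5, 0  (cmp 0,0)
JGT again: not taken
halt.

16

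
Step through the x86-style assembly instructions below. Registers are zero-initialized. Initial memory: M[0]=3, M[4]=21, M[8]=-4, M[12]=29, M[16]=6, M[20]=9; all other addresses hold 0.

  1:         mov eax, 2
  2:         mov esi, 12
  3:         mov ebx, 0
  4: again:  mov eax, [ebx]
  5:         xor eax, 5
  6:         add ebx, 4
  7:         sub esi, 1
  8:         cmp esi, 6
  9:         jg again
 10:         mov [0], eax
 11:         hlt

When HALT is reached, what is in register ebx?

24

eax=2
esi=12
ebx=0
eax=M[0]=3
eax=3^5=6
ebx=0+4=4
esi=12-1=11
cmp esi, 6  (cmp 11,6)
jg again: taken
eax=M[4]=21
eax=21^5=16
ebx=4+4=8
esi=11-1=10
cmp esi, 6  (cmp 10,6)
jg again: taken
eax=M[8]=-4
eax=(-4)^5=-7
ebx=8+4=12
esi=10-1=9
cmp esi, 6  (cmp 9,6)
jg again: taken
eax=M[12]=29
eax=29^5=24
ebx=12+4=16
esi=9-1=8
cmp esi, 6  (cmp 8,6)
jg again: taken
eax=M[16]=6
eax=6^5=3
ebx=16+4=20
esi=8-1=7
cmp esi, 6  (cmp 7,6)
jg again: taken
eax=M[20]=9
eax=9^5=12
ebx=20+4=24
esi=7-1=6
cmp esi, 6  (cmp 6,6)
jg again: not taken
mov [0], eax → M[0]=12
halt.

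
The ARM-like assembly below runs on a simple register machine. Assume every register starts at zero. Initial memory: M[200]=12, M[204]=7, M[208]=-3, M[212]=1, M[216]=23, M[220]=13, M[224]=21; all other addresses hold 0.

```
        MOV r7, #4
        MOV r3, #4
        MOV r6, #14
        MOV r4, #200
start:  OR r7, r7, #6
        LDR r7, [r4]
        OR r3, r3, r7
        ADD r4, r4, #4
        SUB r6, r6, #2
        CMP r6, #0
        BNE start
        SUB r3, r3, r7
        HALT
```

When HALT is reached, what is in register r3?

-22

after MOV r7, #4: r7=4
after MOV r3, #4: r3=4
after MOV r6, #14: r6=14
after MOV r4, #200: r4=200
after OR r7, r7, #6: r7=4|6=6
after LDR r7, [r4]: r7=M[200]=12
after OR r3, r3, r7: r3=4|12=12
after ADD r4, r4, #4: r4=200+4=204
after SUB r6, r6, #2: r6=14-2=12
CMP r6, #0  (cmp 12,0)
BNE start: taken
after OR r7, r7, #6: r7=12|6=14
after LDR r7, [r4]: r7=M[204]=7
after OR r3, r3, r7: r3=12|7=15
after ADD r4, r4, #4: r4=204+4=208
after SUB r6, r6, #2: r6=12-2=10
CMP r6, #0  (cmp 10,0)
BNE start: taken
after OR r7, r7, #6: r7=7|6=7
after LDR r7, [r4]: r7=M[208]=-3
after OR r3, r3, r7: r3=15|(-3)=-1
after ADD r4, r4, #4: r4=208+4=212
after SUB r6, r6, #2: r6=10-2=8
CMP r6, #0  (cmp 8,0)
BNE start: taken
after OR r7, r7, #6: r7=(-3)|6=-1
after LDR r7, [r4]: r7=M[212]=1
after OR r3, r3, r7: r3=(-1)|1=-1
after ADD r4, r4, #4: r4=212+4=216
after SUB r6, r6, #2: r6=8-2=6
CMP r6, #0  (cmp 6,0)
BNE start: taken
after OR r7, r7, #6: r7=1|6=7
after LDR r7, [r4]: r7=M[216]=23
after OR r3, r3, r7: r3=(-1)|23=-1
after ADD r4, r4, #4: r4=216+4=220
after SUB r6, r6, #2: r6=6-2=4
CMP r6, #0  (cmp 4,0)
BNE start: taken
after OR r7, r7, #6: r7=23|6=23
after LDR r7, [r4]: r7=M[220]=13
after OR r3, r3, r7: r3=(-1)|13=-1
after ADD r4, r4, #4: r4=220+4=224
after SUB r6, r6, #2: r6=4-2=2
CMP r6, #0  (cmp 2,0)
BNE start: taken
after OR r7, r7, #6: r7=13|6=15
after LDR r7, [r4]: r7=M[224]=21
after OR r3, r3, r7: r3=(-1)|21=-1
after ADD r4, r4, #4: r4=224+4=228
after SUB r6, r6, #2: r6=2-2=0
CMP r6, #0  (cmp 0,0)
BNE start: not taken
after SUB r3, r3, r7: r3=(-1)-21=-22
halt.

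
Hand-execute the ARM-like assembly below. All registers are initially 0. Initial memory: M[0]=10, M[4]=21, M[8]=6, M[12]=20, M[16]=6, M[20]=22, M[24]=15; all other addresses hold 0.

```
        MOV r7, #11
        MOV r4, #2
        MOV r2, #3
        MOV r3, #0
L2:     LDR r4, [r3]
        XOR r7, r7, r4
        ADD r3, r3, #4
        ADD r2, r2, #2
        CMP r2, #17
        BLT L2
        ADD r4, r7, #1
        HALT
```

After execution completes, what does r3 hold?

after MOV r7, #11: r7=11
after MOV r4, #2: r4=2
after MOV r2, #3: r2=3
after MOV r3, #0: r3=0
after LDR r4, [r3]: r4=M[0]=10
after XOR r7, r7, r4: r7=11^10=1
after ADD r3, r3, #4: r3=0+4=4
after ADD r2, r2, #2: r2=3+2=5
CMP r2, #17  (cmp 5,17)
BLT L2: taken
after LDR r4, [r3]: r4=M[4]=21
after XOR r7, r7, r4: r7=1^21=20
after ADD r3, r3, #4: r3=4+4=8
after ADD r2, r2, #2: r2=5+2=7
CMP r2, #17  (cmp 7,17)
BLT L2: taken
after LDR r4, [r3]: r4=M[8]=6
after XOR r7, r7, r4: r7=20^6=18
after ADD r3, r3, #4: r3=8+4=12
after ADD r2, r2, #2: r2=7+2=9
CMP r2, #17  (cmp 9,17)
BLT L2: taken
after LDR r4, [r3]: r4=M[12]=20
after XOR r7, r7, r4: r7=18^20=6
after ADD r3, r3, #4: r3=12+4=16
after ADD r2, r2, #2: r2=9+2=11
CMP r2, #17  (cmp 11,17)
BLT L2: taken
after LDR r4, [r3]: r4=M[16]=6
after XOR r7, r7, r4: r7=6^6=0
after ADD r3, r3, #4: r3=16+4=20
after ADD r2, r2, #2: r2=11+2=13
CMP r2, #17  (cmp 13,17)
BLT L2: taken
after LDR r4, [r3]: r4=M[20]=22
after XOR r7, r7, r4: r7=0^22=22
after ADD r3, r3, #4: r3=20+4=24
after ADD r2, r2, #2: r2=13+2=15
CMP r2, #17  (cmp 15,17)
BLT L2: taken
after LDR r4, [r3]: r4=M[24]=15
after XOR r7, r7, r4: r7=22^15=25
after ADD r3, r3, #4: r3=24+4=28
after ADD r2, r2, #2: r2=15+2=17
CMP r2, #17  (cmp 17,17)
BLT L2: not taken
after ADD r4, r7, #1: r4=25+1=26
halt.

28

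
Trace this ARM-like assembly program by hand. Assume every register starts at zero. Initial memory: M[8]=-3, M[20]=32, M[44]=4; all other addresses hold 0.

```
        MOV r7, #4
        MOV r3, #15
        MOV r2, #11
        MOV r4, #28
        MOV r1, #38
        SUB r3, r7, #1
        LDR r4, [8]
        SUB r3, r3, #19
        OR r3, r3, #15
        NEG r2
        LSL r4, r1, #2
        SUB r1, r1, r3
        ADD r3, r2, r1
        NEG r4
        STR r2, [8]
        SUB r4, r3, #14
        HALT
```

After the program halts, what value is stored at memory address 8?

-11

after MOV r7, #4: r7=4
after MOV r3, #15: r3=15
after MOV r2, #11: r2=11
after MOV r4, #28: r4=28
after MOV r1, #38: r1=38
after SUB r3, r7, #1: r3=4-1=3
after LDR r4, [8]: r4=M[8]=-3
after SUB r3, r3, #19: r3=3-19=-16
after OR r3, r3, #15: r3=(-16)|15=-1
after NEG r2: r2=-(11)=-11
after LSL r4, r1, #2: r4=38<<2=152
after SUB r1, r1, r3: r1=38-(-1)=39
after ADD r3, r2, r1: r3=(-11)+39=28
after NEG r4: r4=-(152)=-152
STR r2, [8] → M[8]=-11
after SUB r4, r3, #14: r4=28-14=14
halt.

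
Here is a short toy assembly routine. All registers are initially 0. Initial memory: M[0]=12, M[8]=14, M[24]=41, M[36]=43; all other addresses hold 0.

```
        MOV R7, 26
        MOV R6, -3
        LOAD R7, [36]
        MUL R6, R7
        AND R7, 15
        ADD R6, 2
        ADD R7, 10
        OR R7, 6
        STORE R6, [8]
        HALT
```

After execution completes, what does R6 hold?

R7=26
R6=-3
R7=M[36]=43
R6=(-3)*43=-129
R7=43&15=11
R6=(-129)+2=-127
R7=11+10=21
R7=21|6=23
STORE R6, [8] → M[8]=-127
halt.

-127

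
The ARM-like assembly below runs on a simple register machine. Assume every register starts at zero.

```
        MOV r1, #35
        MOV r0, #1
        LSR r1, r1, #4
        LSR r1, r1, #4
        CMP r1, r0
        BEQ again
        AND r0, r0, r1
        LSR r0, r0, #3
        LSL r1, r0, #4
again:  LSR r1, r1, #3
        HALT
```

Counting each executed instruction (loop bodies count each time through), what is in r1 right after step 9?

MOV r1, #35 → r1=35
MOV r0, #1 → r0=1
LSR r1, r1, #4 → r1=35>>4=2
LSR r1, r1, #4 → r1=2>>4=0
CMP r1, r0  (cmp 0,1)
BEQ again: not taken
AND r0, r0, r1 → r0=1&0=0
LSR r0, r0, #3 → r0=0>>3=0
LSL r1, r0, #4 → r1=0<<4=0
After step 9: r1 = 0.

0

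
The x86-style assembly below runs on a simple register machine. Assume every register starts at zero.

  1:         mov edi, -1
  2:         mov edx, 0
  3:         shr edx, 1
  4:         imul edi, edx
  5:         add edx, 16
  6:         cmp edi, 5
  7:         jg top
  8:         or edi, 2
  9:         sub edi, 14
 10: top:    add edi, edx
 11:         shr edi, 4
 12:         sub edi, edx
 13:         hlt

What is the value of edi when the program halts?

-16

after mov edi, -1: edi=-1
after mov edx, 0: edx=0
after shr edx, 1: edx=0>>1=0
after imul edi, edx: edi=(-1)*0=0
after add edx, 16: edx=0+16=16
cmp edi, 5  (cmp 0,5)
jg top: not taken
after or edi, 2: edi=0|2=2
after sub edi, 14: edi=2-14=-12
after add edi, edx: edi=(-12)+16=4
after shr edi, 4: edi=4>>4=0
after sub edi, edx: edi=0-16=-16
halt.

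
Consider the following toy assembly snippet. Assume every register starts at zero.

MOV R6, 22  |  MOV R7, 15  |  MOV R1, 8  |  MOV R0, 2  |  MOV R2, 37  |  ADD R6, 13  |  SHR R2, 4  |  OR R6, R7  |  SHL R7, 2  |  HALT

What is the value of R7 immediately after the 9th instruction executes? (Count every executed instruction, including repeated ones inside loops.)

60

R6=22
R7=15
R1=8
R0=2
R2=37
R6=22+13=35
R2=37>>4=2
R6=35|15=47
R7=15<<2=60
After step 9: R7 = 60.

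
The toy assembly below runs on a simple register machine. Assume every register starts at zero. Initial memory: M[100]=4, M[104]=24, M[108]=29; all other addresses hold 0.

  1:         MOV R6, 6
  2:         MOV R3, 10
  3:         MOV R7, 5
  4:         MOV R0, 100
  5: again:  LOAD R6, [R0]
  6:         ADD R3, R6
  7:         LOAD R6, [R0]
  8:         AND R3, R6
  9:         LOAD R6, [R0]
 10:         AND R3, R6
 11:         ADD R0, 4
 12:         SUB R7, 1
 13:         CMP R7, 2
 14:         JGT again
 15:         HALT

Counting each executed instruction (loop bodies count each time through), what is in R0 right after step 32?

MOV R6, 6 → R6=6
MOV R3, 10 → R3=10
MOV R7, 5 → R7=5
MOV R0, 100 → R0=100
LOAD R6, [R0] → R6=M[100]=4
ADD R3, R6 → R3=10+4=14
LOAD R6, [R0] → R6=M[100]=4
AND R3, R6 → R3=14&4=4
LOAD R6, [R0] → R6=M[100]=4
AND R3, R6 → R3=4&4=4
ADD R0, 4 → R0=100+4=104
SUB R7, 1 → R7=5-1=4
CMP R7, 2  (cmp 4,2)
JGT again: taken
LOAD R6, [R0] → R6=M[104]=24
ADD R3, R6 → R3=4+24=28
LOAD R6, [R0] → R6=M[104]=24
AND R3, R6 → R3=28&24=24
LOAD R6, [R0] → R6=M[104]=24
AND R3, R6 → R3=24&24=24
ADD R0, 4 → R0=104+4=108
SUB R7, 1 → R7=4-1=3
CMP R7, 2  (cmp 3,2)
JGT again: taken
LOAD R6, [R0] → R6=M[108]=29
ADD R3, R6 → R3=24+29=53
LOAD R6, [R0] → R6=M[108]=29
AND R3, R6 → R3=53&29=21
LOAD R6, [R0] → R6=M[108]=29
AND R3, R6 → R3=21&29=21
ADD R0, 4 → R0=108+4=112
SUB R7, 1 → R7=3-1=2
After step 32: R0 = 112.

112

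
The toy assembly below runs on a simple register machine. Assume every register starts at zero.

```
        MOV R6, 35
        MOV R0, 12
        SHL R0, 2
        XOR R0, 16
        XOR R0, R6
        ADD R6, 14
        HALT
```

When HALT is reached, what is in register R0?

MOV R6, 35 → R6=35
MOV R0, 12 → R0=12
SHL R0, 2 → R0=12<<2=48
XOR R0, 16 → R0=48^16=32
XOR R0, R6 → R0=32^35=3
ADD R6, 14 → R6=35+14=49
halt.

3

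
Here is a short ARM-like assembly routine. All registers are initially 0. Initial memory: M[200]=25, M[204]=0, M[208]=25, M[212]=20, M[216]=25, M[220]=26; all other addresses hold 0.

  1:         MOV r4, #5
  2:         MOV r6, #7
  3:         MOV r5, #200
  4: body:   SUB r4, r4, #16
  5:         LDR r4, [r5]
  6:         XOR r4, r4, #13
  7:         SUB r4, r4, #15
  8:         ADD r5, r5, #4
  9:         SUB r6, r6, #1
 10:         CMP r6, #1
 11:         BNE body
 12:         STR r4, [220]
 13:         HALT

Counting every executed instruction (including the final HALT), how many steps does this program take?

r4=5
r6=7
r5=200
r4=5-16=-11
r4=M[200]=25
r4=25^13=20
r4=20-15=5
r5=200+4=204
r6=7-1=6
CMP r6, #1  (cmp 6,1)
BNE body: taken
r4=5-16=-11
r4=M[204]=0
r4=0^13=13
r4=13-15=-2
r5=204+4=208
r6=6-1=5
CMP r6, #1  (cmp 5,1)
BNE body: taken
r4=(-2)-16=-18
r4=M[208]=25
r4=25^13=20
r4=20-15=5
r5=208+4=212
r6=5-1=4
CMP r6, #1  (cmp 4,1)
BNE body: taken
r4=5-16=-11
r4=M[212]=20
r4=20^13=25
r4=25-15=10
r5=212+4=216
r6=4-1=3
CMP r6, #1  (cmp 3,1)
BNE body: taken
r4=10-16=-6
r4=M[216]=25
r4=25^13=20
r4=20-15=5
r5=216+4=220
r6=3-1=2
CMP r6, #1  (cmp 2,1)
BNE body: taken
r4=5-16=-11
r4=M[220]=26
r4=26^13=23
r4=23-15=8
r5=220+4=224
r6=2-1=1
CMP r6, #1  (cmp 1,1)
BNE body: not taken
STR r4, [220] → M[220]=8
halt.
Total executed instructions: 53.

53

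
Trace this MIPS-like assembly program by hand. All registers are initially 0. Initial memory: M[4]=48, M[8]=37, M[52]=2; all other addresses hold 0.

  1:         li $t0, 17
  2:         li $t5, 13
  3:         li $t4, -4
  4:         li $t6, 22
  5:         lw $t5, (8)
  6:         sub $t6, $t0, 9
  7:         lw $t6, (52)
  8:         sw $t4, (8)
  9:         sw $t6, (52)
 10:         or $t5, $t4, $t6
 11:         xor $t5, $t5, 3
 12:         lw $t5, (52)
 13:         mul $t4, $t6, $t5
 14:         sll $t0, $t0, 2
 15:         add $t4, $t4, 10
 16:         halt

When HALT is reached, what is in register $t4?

14

after li $t0, 17: $t0=17
after li $t5, 13: $t5=13
after li $t4, -4: $t4=-4
after li $t6, 22: $t6=22
after lw $t5, (8): $t5=M[8]=37
after sub $t6, $t0, 9: $t6=17-9=8
after lw $t6, (52): $t6=M[52]=2
sw $t4, (8) → M[8]=-4
sw $t6, (52) → M[52]=2
after or $t5, $t4, $t6: $t5=(-4)|2=-2
after xor $t5, $t5, 3: $t5=(-2)^3=-3
after lw $t5, (52): $t5=M[52]=2
after mul $t4, $t6, $t5: $t4=2*2=4
after sll $t0, $t0, 2: $t0=17<<2=68
after add $t4, $t4, 10: $t4=4+10=14
halt.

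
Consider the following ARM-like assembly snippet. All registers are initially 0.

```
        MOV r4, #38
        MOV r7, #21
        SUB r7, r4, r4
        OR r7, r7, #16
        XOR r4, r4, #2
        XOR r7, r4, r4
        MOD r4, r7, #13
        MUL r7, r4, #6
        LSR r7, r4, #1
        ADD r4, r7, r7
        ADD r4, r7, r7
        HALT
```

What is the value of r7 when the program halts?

MOV r4, #38 → r4=38
MOV r7, #21 → r7=21
SUB r7, r4, r4 → r7=38-38=0
OR r7, r7, #16 → r7=0|16=16
XOR r4, r4, #2 → r4=38^2=36
XOR r7, r4, r4 → r7=36^36=0
MOD r4, r7, #13 → r4=0%13=0
MUL r7, r4, #6 → r7=0*6=0
LSR r7, r4, #1 → r7=0>>1=0
ADD r4, r7, r7 → r4=0+0=0
ADD r4, r7, r7 → r4=0+0=0
halt.

0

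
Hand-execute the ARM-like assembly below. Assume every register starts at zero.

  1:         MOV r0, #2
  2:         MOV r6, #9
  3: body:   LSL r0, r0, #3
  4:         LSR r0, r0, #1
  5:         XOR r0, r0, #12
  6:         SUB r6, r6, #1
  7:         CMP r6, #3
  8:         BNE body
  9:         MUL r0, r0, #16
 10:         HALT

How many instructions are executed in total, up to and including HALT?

40

r0=2
r6=9
r0=2<<3=16
r0=16>>1=8
r0=8^12=4
r6=9-1=8
CMP r6, #3  (cmp 8,3)
BNE body: taken
r0=4<<3=32
r0=32>>1=16
r0=16^12=28
r6=8-1=7
CMP r6, #3  (cmp 7,3)
BNE body: taken
r0=28<<3=224
r0=224>>1=112
r0=112^12=124
r6=7-1=6
CMP r6, #3  (cmp 6,3)
BNE body: taken
r0=124<<3=992
r0=992>>1=496
r0=496^12=508
r6=6-1=5
CMP r6, #3  (cmp 5,3)
BNE body: taken
r0=508<<3=4064
r0=4064>>1=2032
r0=2032^12=2044
r6=5-1=4
CMP r6, #3  (cmp 4,3)
BNE body: taken
r0=2044<<3=16352
r0=16352>>1=8176
r0=8176^12=8188
r6=4-1=3
CMP r6, #3  (cmp 3,3)
BNE body: not taken
r0=8188*16=131008
halt.
Total executed instructions: 40.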